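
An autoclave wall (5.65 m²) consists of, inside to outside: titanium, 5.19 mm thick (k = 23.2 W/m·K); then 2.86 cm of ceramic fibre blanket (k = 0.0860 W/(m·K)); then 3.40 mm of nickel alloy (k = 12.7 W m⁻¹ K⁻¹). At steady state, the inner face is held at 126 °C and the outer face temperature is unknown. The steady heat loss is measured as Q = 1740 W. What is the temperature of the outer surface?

Series resistances:
  R_titanium = L/(kA) = 0.00519/(23.2·5.65) = 3.959×10^-5 K/W
  R_ceramic fibre blanket = L/(kA) = 0.0286/(0.0860·5.65) = 0.05886 K/W
  R_nickel alloy = L/(kA) = 0.00340/(12.7·5.65) = 4.738×10^-5 K/W
ΣR = 0.05895 K/W
ΔT = Q·ΣR = 1740 × 0.05895 = 102.6 K
Heat flows outward, so T_out = T_in − ΔT = 126 − 102.6 = 23.4 °C

T_out = 23.4 °C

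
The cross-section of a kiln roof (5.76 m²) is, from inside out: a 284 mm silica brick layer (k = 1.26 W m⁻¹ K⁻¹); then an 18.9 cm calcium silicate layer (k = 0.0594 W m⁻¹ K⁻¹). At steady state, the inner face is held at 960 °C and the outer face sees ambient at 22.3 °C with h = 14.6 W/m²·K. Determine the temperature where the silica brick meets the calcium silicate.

Treat each layer as a resistance in series:
  R_silica brick = L/(kA) = 0.284/(1.26·5.76) = 0.03913 K/W
  R_calcium silicate = L/(kA) = 0.189/(0.0594·5.76) = 0.5524 K/W
  R_conv,out = 1/(hA) = 1/(14.6·5.76) = 0.01189 K/W
ΣR = 0.03913 + 0.5524 + 0.01189 = 0.6034 K/W
Q = ΔT/ΣR = (960 °C − 22.3 °C)/0.6034 = 1554 W
From the inner boundary to the silica brick/calcium silicate interface, ΣR_partial = 0.03913 K/W.
T_interface = T_in − Q·ΣR_partial = 960 °C − (1554)(0.03913) = 899 °C

T = 899 °C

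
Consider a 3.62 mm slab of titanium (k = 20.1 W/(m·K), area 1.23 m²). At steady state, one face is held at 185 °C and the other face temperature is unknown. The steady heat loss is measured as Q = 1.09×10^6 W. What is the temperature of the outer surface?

T_out = 25.4 °C

Series resistances:
  R_titanium = L/(kA) = 0.00362/(20.1·1.23) = 1.464×10^-4 K/W
ΣR = 1.464×10^-4 K/W
ΔT = Q·ΣR = 1.09×10^6 × 1.464×10^-4 = 159.6 K
Heat flows outward, so T_out = T_in − ΔT = 185 − 159.6 = 25.4 °C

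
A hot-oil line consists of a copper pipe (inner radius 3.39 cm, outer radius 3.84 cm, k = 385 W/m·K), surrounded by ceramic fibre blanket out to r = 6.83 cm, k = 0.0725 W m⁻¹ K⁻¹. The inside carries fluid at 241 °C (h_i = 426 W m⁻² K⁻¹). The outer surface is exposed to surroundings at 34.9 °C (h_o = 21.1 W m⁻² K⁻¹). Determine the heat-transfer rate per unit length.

Resistance network (inner→outer):
  R'_conv,in = 1/(2πr h) = 1/(2π·0.0339·426) = 0.01102 m·K/W
  R'_copper = ln(0.0384/0.0339)/(2πk) = 0.1246/(2π·385) = 5.153×10^-5 m·K/W
  R'_ceramic fibre blanket = ln(0.0683/0.0384)/(2πk) = 0.5759/(2π·0.0725) = 1.264 m·K/W
  R'_conv,out = 1/(2πr h) = 1/(2π·0.0683·21.1) = 0.1104 m·K/W
ΣR = 0.01102 + 5.153×10^-5 + 1.264 + 0.1104 = 1.385 m·K/W
Q' = ΔT/ΣR = (241 °C − 34.9 °C)/1.385 = 149 W/m

Q' = 149 W/m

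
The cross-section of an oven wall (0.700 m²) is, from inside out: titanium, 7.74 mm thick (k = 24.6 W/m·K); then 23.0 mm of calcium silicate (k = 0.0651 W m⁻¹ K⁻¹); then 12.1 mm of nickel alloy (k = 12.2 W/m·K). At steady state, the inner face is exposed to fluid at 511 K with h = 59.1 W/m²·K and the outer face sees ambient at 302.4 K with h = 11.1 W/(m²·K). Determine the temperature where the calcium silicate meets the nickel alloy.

T = 343.6 K

Treat each layer as a resistance in series:
  R_conv,in = 1/(hA) = 1/(59.1·0.700) = 0.02417 K/W
  R_titanium = L/(kA) = 0.00774/(24.6·0.700) = 4.495×10^-4 K/W
  R_calcium silicate = L/(kA) = 0.0230/(0.0651·0.700) = 0.5047 K/W
  R_nickel alloy = L/(kA) = 0.0121/(12.2·0.700) = 0.001417 K/W
  R_conv,out = 1/(hA) = 1/(11.1·0.700) = 0.1287 K/W
ΣR = 0.02417 + 4.495×10^-4 + 0.5047 + 0.001417 + 0.1287 = 0.6594 K/W
Q = ΔT/ΣR = (511 K − 302.4 K)/0.6594 = 316.3 W
From the inner boundary to the calcium silicate/nickel alloy interface, ΣR_partial = 0.5293 K/W.
T_interface = T_in − Q·ΣR_partial = 511 K − (316.3)(0.5293) = 343.6 K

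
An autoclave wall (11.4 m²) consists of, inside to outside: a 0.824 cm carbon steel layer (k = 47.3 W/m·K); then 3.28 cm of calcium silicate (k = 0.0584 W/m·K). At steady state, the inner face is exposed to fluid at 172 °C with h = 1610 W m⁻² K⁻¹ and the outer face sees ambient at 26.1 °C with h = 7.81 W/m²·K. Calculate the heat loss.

Treat each layer as a resistance in series:
  R_conv,in = 1/(hA) = 1/(1610·11.4) = 5.448×10^-5 K/W
  R_carbon steel = L/(kA) = 0.00824/(47.3·11.4) = 1.528×10^-5 K/W
  R_calcium silicate = L/(kA) = 0.0328/(0.0584·11.4) = 0.04927 K/W
  R_conv,out = 1/(hA) = 1/(7.81·11.4) = 0.01123 K/W
ΣR = 5.448×10^-5 + 1.528×10^-5 + 0.04927 + 0.01123 = 0.06057 K/W
Q = ΔT/ΣR = (172 °C − 26.1 °C)/0.06057 = 2410 W

Q = 2.41 kW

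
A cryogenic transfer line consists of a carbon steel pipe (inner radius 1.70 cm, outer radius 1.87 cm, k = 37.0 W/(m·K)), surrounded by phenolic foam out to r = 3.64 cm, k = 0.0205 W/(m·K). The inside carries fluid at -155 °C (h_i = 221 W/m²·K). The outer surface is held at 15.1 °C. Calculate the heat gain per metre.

Treat each layer as a resistance in series:
  R'_conv,in = 1/(2πr h) = 1/(2π·0.0170·221) = 0.04236 m·K/W
  R'_carbon steel = ln(0.0187/0.0170)/(2πk) = 0.09531/(2π·37.0) = 4.100×10^-4 m·K/W
  R'_phenolic foam = ln(0.0364/0.0187)/(2πk) = 0.6660/(2π·0.0205) = 5.171 m·K/W
ΣR = 0.04236 + 4.100×10^-4 + 5.171 = 5.214 m·K/W
Q' = ΔT/ΣR = (-155 °C − 15.1 °C)/5.214 = -32.6 W/m
(Negative Q' ⇒ heat flows inward; heat gain = 32.6 W/m.)

Q' = 32.6 W/m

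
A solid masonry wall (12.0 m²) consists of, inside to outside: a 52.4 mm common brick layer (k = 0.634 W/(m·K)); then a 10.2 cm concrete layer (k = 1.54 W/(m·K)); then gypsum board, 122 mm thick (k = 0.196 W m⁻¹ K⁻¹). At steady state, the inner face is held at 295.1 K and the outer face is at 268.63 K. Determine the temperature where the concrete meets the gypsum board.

T = 290.0 K

Resistance network (inner→outer):
  R_common brick = L/(kA) = 0.0524/(0.634·12.0) = 0.006887 K/W
  R_concrete = L/(kA) = 0.102/(1.54·12.0) = 0.005519 K/W
  R_gypsum board = L/(kA) = 0.122/(0.196·12.0) = 0.05187 K/W
ΣR = 0.006887 + 0.005519 + 0.05187 = 0.06428 K/W
Q = ΔT/ΣR = (295.1 K − 268.63 K)/0.06428 = 411.8 W
From the inner boundary to the concrete/gypsum board interface, ΣR_partial = 0.01241 K/W.
T_interface = T_in − Q·ΣR_partial = 295.1 K − (411.8)(0.01241) = 290.0 K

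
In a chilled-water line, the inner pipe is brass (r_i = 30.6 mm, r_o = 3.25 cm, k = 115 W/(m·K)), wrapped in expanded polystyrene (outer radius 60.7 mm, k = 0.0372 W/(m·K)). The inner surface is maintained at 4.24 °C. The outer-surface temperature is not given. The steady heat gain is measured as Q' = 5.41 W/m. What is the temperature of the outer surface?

T_out = 18.7 °C

Sum the resistances:
  R'_brass = ln(0.0325/0.0306)/(2πk) = 0.06024/(2π·115) = 8.337×10^-5 m·K/W
  R'_expanded polystyrene = ln(0.0607/0.0325)/(2πk) = 0.6247/(2π·0.0372) = 2.673 m·K/W
ΣR = 2.673 m·K/W
ΔT = Q'·ΣR = 5.41 × 2.673 = 14.46 K
Heat flows inward, so T_out = T_in + ΔT = 4.24 + 14.46 = 18.7 °C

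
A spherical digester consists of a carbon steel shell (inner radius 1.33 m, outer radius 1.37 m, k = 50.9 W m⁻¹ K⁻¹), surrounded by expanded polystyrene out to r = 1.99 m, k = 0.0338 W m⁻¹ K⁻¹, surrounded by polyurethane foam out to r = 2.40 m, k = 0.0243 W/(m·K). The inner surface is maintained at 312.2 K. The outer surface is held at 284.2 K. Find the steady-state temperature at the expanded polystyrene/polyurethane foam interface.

T = 293.8 K

Series thermal resistances, inner to outer:
  R_carbon steel = (1/1.33 − 1/1.37)/(4πk) = 0.02195/(4π·50.9) = 3.432×10^-5 K/W
  R_expanded polystyrene = (1/1.37 − 1/1.99)/(4πk) = 0.2274/(4π·0.0338) = 0.5354 K/W
  R_polyurethane foam = (1/1.99 − 1/2.40)/(4πk) = 0.08585/(4π·0.0243) = 0.2811 K/W
ΣR = 3.432×10^-5 + 0.5354 + 0.2811 = 0.8165 K/W
Q = ΔT/ΣR = (312.2 K − 284.2 K)/0.8165 = 34.29 W
From the inner boundary to the expanded polystyrene/polyurethane foam interface, ΣR_partial = 0.5354 K/W.
T_interface = T_in − Q·ΣR_partial = 312.2 K − (34.29)(0.5354) = 293.8 K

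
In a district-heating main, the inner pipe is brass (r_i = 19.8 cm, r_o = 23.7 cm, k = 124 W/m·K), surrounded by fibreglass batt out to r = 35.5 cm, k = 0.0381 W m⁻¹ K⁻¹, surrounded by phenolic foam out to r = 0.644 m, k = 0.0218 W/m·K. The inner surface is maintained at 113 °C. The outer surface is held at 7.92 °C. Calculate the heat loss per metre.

Resistance network (inner→outer):
  R'_brass = ln(0.237/0.198)/(2πk) = 0.1798/(2π·124) = 2.308×10^-4 m·K/W
  R'_fibreglass batt = ln(0.355/0.237)/(2πk) = 0.4041/(2π·0.0381) = 1.688 m·K/W
  R'_phenolic foam = ln(0.644/0.355)/(2πk) = 0.5956/(2π·0.0218) = 4.348 m·K/W
ΣR = 2.308×10^-4 + 1.688 + 4.348 = 6.036 m·K/W
Q' = ΔT/ΣR = (113 °C − 7.92 °C)/6.036 = 17.4 W/m

Q' = 17.4 W/m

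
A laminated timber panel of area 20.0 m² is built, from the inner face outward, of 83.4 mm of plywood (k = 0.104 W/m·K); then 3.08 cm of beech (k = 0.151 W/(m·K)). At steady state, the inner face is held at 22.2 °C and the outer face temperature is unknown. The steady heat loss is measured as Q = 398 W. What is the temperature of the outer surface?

Sum the resistances:
  R_plywood = L/(kA) = 0.0834/(0.104·20.0) = 0.04010 K/W
  R_beech = L/(kA) = 0.0308/(0.151·20.0) = 0.01020 K/W
ΣR = 0.05029 K/W
ΔT = Q·ΣR = 398 × 0.05029 = 20.02 K
Heat flows outward, so T_out = T_in − ΔT = 22.2 − 20.02 = 2.18 °C

T_out = 2.18 °C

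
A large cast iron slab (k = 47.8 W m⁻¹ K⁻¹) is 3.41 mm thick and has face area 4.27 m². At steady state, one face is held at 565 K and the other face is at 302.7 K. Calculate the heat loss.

Q = kA·ΔT/L = 47.8 × 4.27 × |565 K − 302.7 K| / 0.00341 = 1.57×10^7 W

Q = 1.57×10^7 W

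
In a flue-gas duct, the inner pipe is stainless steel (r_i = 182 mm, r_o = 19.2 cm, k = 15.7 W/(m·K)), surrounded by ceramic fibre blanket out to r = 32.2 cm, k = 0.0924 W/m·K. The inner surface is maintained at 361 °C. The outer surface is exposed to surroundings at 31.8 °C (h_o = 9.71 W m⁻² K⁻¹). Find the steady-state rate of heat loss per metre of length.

Treat each layer as a resistance in series:
  R'_stainless steel = ln(0.192/0.182)/(2πk) = 0.05349/(2π·15.7) = 5.422×10^-4 m·K/W
  R'_ceramic fibre blanket = ln(0.322/0.192)/(2πk) = 0.5171/(2π·0.0924) = 0.8906 m·K/W
  R'_conv,out = 1/(2πr h) = 1/(2π·0.322·9.71) = 0.05090 m·K/W
ΣR = 5.422×10^-4 + 0.8906 + 0.05090 = 0.9420 m·K/W
Q' = ΔT/ΣR = (361 °C − 31.8 °C)/0.9420 = 349 W/m

Q' = 349 W/m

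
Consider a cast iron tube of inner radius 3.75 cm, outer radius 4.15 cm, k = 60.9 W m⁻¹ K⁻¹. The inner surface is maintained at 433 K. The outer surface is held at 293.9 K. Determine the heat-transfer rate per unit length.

Q' = 525 kW/m

Q' = 2πk·ΔT/ln(r₂/r₁) = 2π × 60.9 × 139.1 / ln(0.0415/0.0375) = 5.25×10^5 W/m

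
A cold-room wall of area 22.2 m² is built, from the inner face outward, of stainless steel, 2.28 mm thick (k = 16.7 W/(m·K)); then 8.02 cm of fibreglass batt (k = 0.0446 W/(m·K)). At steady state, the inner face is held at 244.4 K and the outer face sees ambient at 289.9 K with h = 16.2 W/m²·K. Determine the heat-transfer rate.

Q = 543 W

Series thermal resistances, inner to outer:
  R_stainless steel = L/(kA) = 0.00228/(16.7·22.2) = 6.150×10^-6 K/W
  R_fibreglass batt = L/(kA) = 0.0802/(0.0446·22.2) = 0.08100 K/W
  R_conv,out = 1/(hA) = 1/(16.2·22.2) = 0.002781 K/W
ΣR = 6.150×10^-6 + 0.08100 + 0.002781 = 0.08379 K/W
Q = ΔT/ΣR = (244.4 K − 289.9 K)/0.08379 = -543 W
(Negative Q ⇒ heat flows inward; heat gain = 543 W.)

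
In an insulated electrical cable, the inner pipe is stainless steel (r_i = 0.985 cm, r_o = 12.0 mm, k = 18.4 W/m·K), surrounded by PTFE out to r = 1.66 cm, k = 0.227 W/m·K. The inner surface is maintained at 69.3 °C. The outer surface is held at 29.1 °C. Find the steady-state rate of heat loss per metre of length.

Treat each layer as a resistance in series:
  R'_stainless steel = ln(0.0120/0.00985)/(2πk) = 0.1974/(2π·18.4) = 0.001708 m·K/W
  R'_PTFE = ln(0.0166/0.0120)/(2πk) = 0.3245/(2π·0.227) = 0.2275 m·K/W
ΣR = 0.001708 + 0.2275 = 0.2292 m·K/W
Q' = ΔT/ΣR = (69.3 °C − 29.1 °C)/0.2292 = 175 W/m

Q' = 175 W/m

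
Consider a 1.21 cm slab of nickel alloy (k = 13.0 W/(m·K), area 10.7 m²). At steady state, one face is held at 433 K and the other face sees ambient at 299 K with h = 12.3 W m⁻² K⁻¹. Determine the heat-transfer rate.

Treat each layer as a resistance in series:
  R_nickel alloy = L/(kA) = 0.0121/(13.0·10.7) = 8.699×10^-5 K/W
  R_conv,out = 1/(hA) = 1/(12.3·10.7) = 0.007598 K/W
ΣR = 8.699×10^-5 + 0.007598 = 0.007685 K/W
Q = ΔT/ΣR = (433 K − 299 K)/0.007685 = 17400 W

Q = 17400 W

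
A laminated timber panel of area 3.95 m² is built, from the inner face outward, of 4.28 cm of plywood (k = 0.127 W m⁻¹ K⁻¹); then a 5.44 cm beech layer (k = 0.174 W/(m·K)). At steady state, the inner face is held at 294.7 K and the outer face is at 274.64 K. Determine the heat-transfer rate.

Resistance network (inner→outer):
  R_plywood = L/(kA) = 0.0428/(0.127·3.95) = 0.08532 K/W
  R_beech = L/(kA) = 0.0544/(0.174·3.95) = 0.07915 K/W
ΣR = 0.08532 + 0.07915 = 0.1645 K/W
Q = ΔT/ΣR = (294.7 K − 274.64 K)/0.1645 = 122 W

Q = 122 W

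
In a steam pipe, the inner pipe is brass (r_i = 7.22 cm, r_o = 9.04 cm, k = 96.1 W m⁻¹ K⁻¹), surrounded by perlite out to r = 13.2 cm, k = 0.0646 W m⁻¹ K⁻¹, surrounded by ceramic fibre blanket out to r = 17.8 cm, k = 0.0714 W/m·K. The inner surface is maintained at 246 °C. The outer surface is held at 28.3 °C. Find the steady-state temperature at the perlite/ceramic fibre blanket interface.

Resistance network (inner→outer):
  R'_brass = ln(0.0904/0.0722)/(2πk) = 0.2248/(2π·96.1) = 3.723×10^-4 m·K/W
  R'_perlite = ln(0.132/0.0904)/(2πk) = 0.3786/(2π·0.0646) = 0.9327 m·K/W
  R'_ceramic fibre blanket = ln(0.178/0.132)/(2πk) = 0.2990/(2π·0.0714) = 0.6664 m·K/W
ΣR = 3.723×10^-4 + 0.9327 + 0.6664 = 1.599 m·K/W
Q' = ΔT/ΣR = (246 °C − 28.3 °C)/1.599 = 136.1 W/m
From the inner boundary to the perlite/ceramic fibre blanket interface, ΣR_partial = 0.9331 m·K/W.
T_interface = T_in − Q'·ΣR_partial = 246 °C − (136.1)(0.9331) = 119 °C

T = 119 °C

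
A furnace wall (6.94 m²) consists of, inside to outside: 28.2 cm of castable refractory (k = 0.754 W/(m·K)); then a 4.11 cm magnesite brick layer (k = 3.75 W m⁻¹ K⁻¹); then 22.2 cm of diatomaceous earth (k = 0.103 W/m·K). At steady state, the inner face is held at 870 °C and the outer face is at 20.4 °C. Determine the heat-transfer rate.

Series thermal resistances, inner to outer:
  R_castable refractory = L/(kA) = 0.282/(0.754·6.94) = 0.05389 K/W
  R_magnesite brick = L/(kA) = 0.0411/(3.75·6.94) = 0.001579 K/W
  R_diatomaceous earth = L/(kA) = 0.222/(0.103·6.94) = 0.3106 K/W
ΣR = 0.05389 + 0.001579 + 0.3106 = 0.3661 K/W
Q = ΔT/ΣR = (870 °C − 20.4 °C)/0.3661 = 2320 W

Q = 2.32 kW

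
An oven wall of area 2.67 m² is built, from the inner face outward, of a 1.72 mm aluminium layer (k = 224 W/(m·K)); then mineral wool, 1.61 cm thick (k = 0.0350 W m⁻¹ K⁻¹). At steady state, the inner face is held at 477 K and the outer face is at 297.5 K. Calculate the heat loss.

Q = 1040 W

Resistance network (inner→outer):
  R_aluminium = L/(kA) = 0.00172/(224·2.67) = 2.876×10^-6 K/W
  R_mineral wool = L/(kA) = 0.0161/(0.0350·2.67) = 0.1723 K/W
ΣR = 2.876×10^-6 + 0.1723 = 0.1723 K/W
Q = ΔT/ΣR = (477 K − 297.5 K)/0.1723 = 1040 W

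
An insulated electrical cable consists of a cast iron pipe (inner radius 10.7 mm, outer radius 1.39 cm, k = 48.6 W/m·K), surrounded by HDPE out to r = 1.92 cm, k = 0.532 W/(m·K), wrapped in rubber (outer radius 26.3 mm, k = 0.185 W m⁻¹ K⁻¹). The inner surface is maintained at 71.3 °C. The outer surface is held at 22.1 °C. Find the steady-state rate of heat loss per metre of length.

Resistance network (inner→outer):
  R'_cast iron = ln(0.0139/0.0107)/(2πk) = 0.2616/(2π·48.6) = 8.568×10^-4 m·K/W
  R'_HDPE = ln(0.0192/0.0139)/(2πk) = 0.3230/(2π·0.532) = 0.09664 m·K/W
  R'_rubber = ln(0.0263/0.0192)/(2πk) = 0.3147/(2π·0.185) = 0.2707 m·K/W
ΣR = 8.568×10^-4 + 0.09664 + 0.2707 = 0.3682 m·K/W
Q' = ΔT/ΣR = (71.3 °C − 22.1 °C)/0.3682 = 134 W/m

Q' = 134 W/m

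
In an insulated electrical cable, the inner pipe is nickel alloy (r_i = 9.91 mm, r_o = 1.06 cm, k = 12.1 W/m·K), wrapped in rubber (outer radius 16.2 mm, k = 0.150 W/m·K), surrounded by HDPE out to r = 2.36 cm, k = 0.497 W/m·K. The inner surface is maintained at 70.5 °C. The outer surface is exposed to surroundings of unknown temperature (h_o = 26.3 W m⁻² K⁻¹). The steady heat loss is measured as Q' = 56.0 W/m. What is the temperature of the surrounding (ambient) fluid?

T_out = 24.1 °C

Sum the resistances:
  R'_nickel alloy = ln(0.0106/0.00991)/(2πk) = 0.06731/(2π·12.1) = 8.853×10^-4 m·K/W
  R'_rubber = ln(0.0162/0.0106)/(2πk) = 0.4242/(2π·0.150) = 0.4500 m·K/W
  R'_HDPE = ln(0.0236/0.0162)/(2πk) = 0.3762/(2π·0.497) = 0.1205 m·K/W
  R'_conv,out = 1/(2πr h) = 1/(2π·0.0236·26.3) = 0.2564 m·K/W
ΣR = 0.8278 m·K/W
ΔT = Q'·ΣR = 56.0 × 0.8278 = 46.36 K
Heat flows outward, so T_out = T_in − ΔT = 70.5 − 46.36 = 24.1 °C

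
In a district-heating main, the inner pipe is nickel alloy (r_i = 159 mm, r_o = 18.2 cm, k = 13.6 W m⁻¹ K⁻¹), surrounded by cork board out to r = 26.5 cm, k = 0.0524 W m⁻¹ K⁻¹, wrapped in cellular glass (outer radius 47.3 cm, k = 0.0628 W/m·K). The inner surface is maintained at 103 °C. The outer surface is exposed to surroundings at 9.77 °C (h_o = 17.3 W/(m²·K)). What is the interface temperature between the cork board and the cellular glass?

Resistance network (inner→outer):
  R'_nickel alloy = ln(0.182/0.159)/(2πk) = 0.1351/(2π·13.6) = 0.001581 m·K/W
  R'_cork board = ln(0.265/0.182)/(2πk) = 0.3757/(2π·0.0524) = 1.141 m·K/W
  R'_cellular glass = ln(0.473/0.265)/(2πk) = 0.5794/(2π·0.0628) = 1.468 m·K/W
  R'_conv,out = 1/(2πr h) = 1/(2π·0.473·17.3) = 0.01945 m·K/W
ΣR = 0.001581 + 1.141 + 1.468 + 0.01945 = 2.630 m·K/W
Q' = ΔT/ΣR = (103 °C − 9.77 °C)/2.630 = 35.45 W/m
From the inner boundary to the cork board/cellular glass interface, ΣR_partial = 1.143 m·K/W.
T_interface = T_in − Q'·ΣR_partial = 103 °C − (35.45)(1.143) = 62.5 °C

T = 62.5 °C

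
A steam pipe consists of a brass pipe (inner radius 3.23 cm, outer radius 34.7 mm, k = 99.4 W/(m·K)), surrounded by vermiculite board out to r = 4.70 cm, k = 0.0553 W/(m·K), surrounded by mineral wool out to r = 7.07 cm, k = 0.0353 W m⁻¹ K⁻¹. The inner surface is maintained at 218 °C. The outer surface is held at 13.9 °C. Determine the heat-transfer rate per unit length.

Q' = 75.2 W/m

Series thermal resistances, inner to outer:
  R'_brass = ln(0.0347/0.0323)/(2πk) = 0.07167/(2π·99.4) = 1.148×10^-4 m·K/W
  R'_vermiculite board = ln(0.0470/0.0347)/(2πk) = 0.3034/(2π·0.0553) = 0.8732 m·K/W
  R'_mineral wool = ln(0.0707/0.0470)/(2πk) = 0.4083/(2π·0.0353) = 1.841 m·K/W
ΣR = 1.148×10^-4 + 0.8732 + 1.841 = 2.714 m·K/W
Q' = ΔT/ΣR = (218 °C − 13.9 °C)/2.714 = 75.2 W/m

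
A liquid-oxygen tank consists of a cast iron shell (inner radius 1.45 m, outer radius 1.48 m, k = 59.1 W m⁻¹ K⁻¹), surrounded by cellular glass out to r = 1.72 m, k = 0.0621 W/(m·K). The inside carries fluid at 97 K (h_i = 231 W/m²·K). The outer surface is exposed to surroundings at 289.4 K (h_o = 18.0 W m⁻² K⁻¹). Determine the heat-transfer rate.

Q = 1570 W

Resistance network (inner→outer):
  R_conv,in = 1/(4πr²h) = 1/(4π·1.45²·231) = 1.638×10^-4 K/W
  R_cast iron = (1/1.45 − 1/1.48)/(4πk) = 0.01398/(4π·59.1) = 1.882×10^-5 K/W
  R_cellular glass = (1/1.48 − 1/1.72)/(4πk) = 0.09428/(4π·0.0621) = 0.1208 K/W
  R_conv,out = 1/(4πr²h) = 1/(4π·1.72²·18.0) = 0.001494 K/W
ΣR = 1.638×10^-4 + 1.882×10^-5 + 0.1208 + 0.001494 = 0.1225 K/W
Q = ΔT/ΣR = (97 K − 289.4 K)/0.1225 = -1570 W
(Negative Q ⇒ heat flows inward; heat gain = 1570 W.)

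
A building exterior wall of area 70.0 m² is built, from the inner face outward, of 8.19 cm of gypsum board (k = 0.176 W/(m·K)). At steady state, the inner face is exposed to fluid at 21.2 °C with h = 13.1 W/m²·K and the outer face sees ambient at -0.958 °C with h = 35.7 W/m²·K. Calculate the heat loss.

Q = 2.72 kW

Series thermal resistances, inner to outer:
  R_conv,in = 1/(hA) = 1/(13.1·70.0) = 0.001091 K/W
  R_gypsum board = L/(kA) = 0.0819/(0.176·70.0) = 0.006648 K/W
  R_conv,out = 1/(hA) = 1/(35.7·70.0) = 4.002×10^-4 K/W
ΣR = 0.001091 + 0.006648 + 4.002×10^-4 = 0.008139 K/W
Q = ΔT/ΣR = (21.2 °C − -0.958 °C)/0.008139 = 2720 W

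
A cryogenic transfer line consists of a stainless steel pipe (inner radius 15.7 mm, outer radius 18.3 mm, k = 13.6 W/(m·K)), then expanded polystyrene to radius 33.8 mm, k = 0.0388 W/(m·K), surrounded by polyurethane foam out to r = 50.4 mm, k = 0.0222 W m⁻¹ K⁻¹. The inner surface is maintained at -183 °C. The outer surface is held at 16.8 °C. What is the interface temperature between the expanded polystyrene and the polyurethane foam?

Resistance network (inner→outer):
  R'_stainless steel = ln(0.0183/0.0157)/(2πk) = 0.1532/(2π·13.6) = 0.001793 m·K/W
  R'_expanded polystyrene = ln(0.0338/0.0183)/(2πk) = 0.6136/(2π·0.0388) = 2.517 m·K/W
  R'_polyurethane foam = ln(0.0504/0.0338)/(2πk) = 0.3995/(2π·0.0222) = 2.864 m·K/W
ΣR = 0.001793 + 2.517 + 2.864 = 5.383 m·K/W
Q' = ΔT/ΣR = (-183 °C − 16.8 °C)/5.383 = -37.12 W/m
From the inner boundary to the expanded polystyrene/polyurethane foam interface, ΣR_partial = 2.519 m·K/W.
T_interface = T_in − Q'·ΣR_partial = -183 °C − (-37.12)(2.519) = -89.5 °C

T = -89.5 °C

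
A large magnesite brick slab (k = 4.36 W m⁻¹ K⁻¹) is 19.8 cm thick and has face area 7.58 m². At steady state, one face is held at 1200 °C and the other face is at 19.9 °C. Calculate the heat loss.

Q = kA·ΔT/L = 4.36 × 7.58 × |1200 °C − 19.9 °C| / 0.198 = 1.97×10^5 W

Q = 1.97×10^5 W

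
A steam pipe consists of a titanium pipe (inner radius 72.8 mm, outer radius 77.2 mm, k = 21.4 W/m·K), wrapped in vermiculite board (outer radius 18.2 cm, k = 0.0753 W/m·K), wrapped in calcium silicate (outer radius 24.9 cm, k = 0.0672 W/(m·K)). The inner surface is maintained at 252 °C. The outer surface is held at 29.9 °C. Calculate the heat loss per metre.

Treat each layer as a resistance in series:
  R'_titanium = ln(0.0772/0.0728)/(2πk) = 0.05868/(2π·21.4) = 4.364×10^-4 m·K/W
  R'_vermiculite board = ln(0.182/0.0772)/(2πk) = 0.8576/(2π·0.0753) = 1.813 m·K/W
  R'_calcium silicate = ln(0.249/0.182)/(2πk) = 0.3134/(2π·0.0672) = 0.7424 m·K/W
ΣR = 4.364×10^-4 + 1.813 + 0.7424 = 2.556 m·K/W
Q' = ΔT/ΣR = (252 °C − 29.9 °C)/2.556 = 86.9 W/m

Q' = 86.9 W/m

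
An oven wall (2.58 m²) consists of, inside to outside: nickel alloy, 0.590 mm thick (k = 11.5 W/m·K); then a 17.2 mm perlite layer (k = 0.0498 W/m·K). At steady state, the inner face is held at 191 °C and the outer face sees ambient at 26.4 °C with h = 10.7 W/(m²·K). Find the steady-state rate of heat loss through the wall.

Q = 968 W

Treat each layer as a resistance in series:
  R_nickel alloy = L/(kA) = 5.90×10^-4/(11.5·2.58) = 1.989×10^-5 K/W
  R_perlite = L/(kA) = 0.0172/(0.0498·2.58) = 0.1339 K/W
  R_conv,out = 1/(hA) = 1/(10.7·2.58) = 0.03622 K/W
ΣR = 1.989×10^-5 + 0.1339 + 0.03622 = 0.1701 K/W
Q = ΔT/ΣR = (191 °C − 26.4 °C)/0.1701 = 968 W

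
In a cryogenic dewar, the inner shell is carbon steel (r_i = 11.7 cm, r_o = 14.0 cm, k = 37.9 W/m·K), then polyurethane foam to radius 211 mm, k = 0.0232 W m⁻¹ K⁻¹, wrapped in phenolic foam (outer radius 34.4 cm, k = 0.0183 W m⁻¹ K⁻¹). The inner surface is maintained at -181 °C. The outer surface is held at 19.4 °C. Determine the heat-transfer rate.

Resistance network (inner→outer):
  R_carbon steel = (1/0.117 − 1/0.140)/(4πk) = 1.404/(4π·37.9) = 0.002948 K/W
  R_polyurethane foam = (1/0.140 − 1/0.211)/(4πk) = 2.404/(4π·0.0232) = 8.244 K/W
  R_phenolic foam = (1/0.211 − 1/0.344)/(4πk) = 1.832/(4π·0.0183) = 7.968 K/W
ΣR = 0.002948 + 8.244 + 7.968 = 16.21 K/W
Q = ΔT/ΣR = (-181 °C − 19.4 °C)/16.21 = -12.4 W
(Negative Q ⇒ heat flows inward; heat gain = 12.4 W.)

Q = 12.4 W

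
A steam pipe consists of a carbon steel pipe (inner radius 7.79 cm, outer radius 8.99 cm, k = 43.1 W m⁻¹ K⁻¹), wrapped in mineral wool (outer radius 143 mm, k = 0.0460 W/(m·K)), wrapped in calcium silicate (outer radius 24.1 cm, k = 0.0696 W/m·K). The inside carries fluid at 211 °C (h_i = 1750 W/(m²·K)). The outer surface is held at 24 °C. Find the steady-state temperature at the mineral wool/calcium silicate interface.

T = 104 °C

Series thermal resistances, inner to outer:
  R'_conv,in = 1/(2πr h) = 1/(2π·0.0779·1750) = 0.001167 m·K/W
  R'_carbon steel = ln(0.0899/0.0779)/(2πk) = 0.1433/(2π·43.1) = 5.291×10^-4 m·K/W
  R'_mineral wool = ln(0.143/0.0899)/(2πk) = 0.4641/(2π·0.0460) = 1.606 m·K/W
  R'_calcium silicate = ln(0.241/0.143)/(2πk) = 0.5220/(2π·0.0696) = 1.194 m·K/W
ΣR = 0.001167 + 5.291×10^-4 + 1.606 + 1.194 = 2.802 m·K/W
Q' = ΔT/ΣR = (211 °C − 24 °C)/2.802 = 66.74 W/m
From the inner boundary to the mineral wool/calcium silicate interface, ΣR_partial = 1.608 m·K/W.
T_interface = T_in − Q'·ΣR_partial = 211 °C − (66.74)(1.608) = 104 °C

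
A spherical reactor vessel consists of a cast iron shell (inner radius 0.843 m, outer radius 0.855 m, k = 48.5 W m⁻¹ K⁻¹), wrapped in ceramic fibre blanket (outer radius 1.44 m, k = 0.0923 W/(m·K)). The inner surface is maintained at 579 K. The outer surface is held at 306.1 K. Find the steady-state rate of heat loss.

Treat each layer as a resistance in series:
  R_cast iron = (1/0.843 − 1/0.855)/(4πk) = 0.01665/(4π·48.5) = 2.732×10^-5 K/W
  R_ceramic fibre blanket = (1/0.855 − 1/1.44)/(4πk) = 0.4751/(4π·0.0923) = 0.4097 K/W
ΣR = 2.732×10^-5 + 0.4097 = 0.4097 K/W
Q = ΔT/ΣR = (579 K − 306.1 K)/0.4097 = 666 W

Q = 666 W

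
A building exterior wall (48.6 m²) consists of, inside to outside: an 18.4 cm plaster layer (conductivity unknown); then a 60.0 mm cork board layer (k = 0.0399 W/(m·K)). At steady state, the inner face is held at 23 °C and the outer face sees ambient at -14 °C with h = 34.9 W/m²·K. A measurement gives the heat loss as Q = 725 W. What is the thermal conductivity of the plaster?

k = 0.194 W/m·K

ΣR = ΔT/Q = |23 − -14|/725 = 0.05103 K/W
Known resistances:
  R_cork board = L/(kA) = 0.0600/(0.0399·48.6) = 0.03094 K/W
  R_conv,out = 1/(hA) = 1/(34.9·48.6) = 5.896×10^-4 K/W
R_plaster = ΣR − ΣR_known = 0.05103 − 0.03153 = 0.01950 K/W
L/(kA) = 0.01950 ⇒ k = 0.184/(0.01950·48.6) = 0.194 W/m·K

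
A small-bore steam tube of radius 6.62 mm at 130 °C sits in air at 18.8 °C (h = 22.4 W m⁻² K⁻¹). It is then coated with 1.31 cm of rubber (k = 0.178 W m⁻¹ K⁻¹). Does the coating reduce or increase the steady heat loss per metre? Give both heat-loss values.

Critical radius for a cylinder: r_cr = k/h = 0.00795 m = 0.795 cm.
Outer radius after coating: r₂ = 0.00662 + 0.0131 = 0.01972 m.
r₁ < r_cr < r₂: heat loss rises to a maximum at r_cr then falls. Whether the coating helps depends on whether Q(r₂) has dropped back below Q(r₁).
Bare: R = 1/(2πr₁h) = 1.073 m·K/W; Q = 111.2/1.073 = 104 W/m.
Coated: R = R_cond + R_conv = 1.336 m·K/W; Q = 111.2/1.336 = 83.2 W/m.

reduces: 104 → 83.2 W/m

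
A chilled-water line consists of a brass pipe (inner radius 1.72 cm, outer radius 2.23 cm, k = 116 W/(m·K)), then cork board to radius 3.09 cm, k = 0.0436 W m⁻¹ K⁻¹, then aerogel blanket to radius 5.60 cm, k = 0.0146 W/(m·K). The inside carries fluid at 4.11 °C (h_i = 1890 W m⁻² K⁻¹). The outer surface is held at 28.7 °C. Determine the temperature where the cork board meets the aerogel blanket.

Resistance network (inner→outer):
  R'_conv,in = 1/(2πr h) = 1/(2π·0.0172·1890) = 0.004896 m·K/W
  R'_brass = ln(0.0223/0.0172)/(2πk) = 0.2597/(2π·116) = 3.563×10^-4 m·K/W
  R'_cork board = ln(0.0309/0.0223)/(2πk) = 0.3262/(2π·0.0436) = 1.191 m·K/W
  R'_aerogel blanket = ln(0.0560/0.0309)/(2πk) = 0.5946/(2π·0.0146) = 6.482 m·K/W
ΣR = 0.004896 + 3.563×10^-4 + 1.191 + 6.482 = 7.678 m·K/W
Q' = ΔT/ΣR = (4.11 °C − 28.7 °C)/7.678 = -3.203 W/m
From the inner boundary to the cork board/aerogel blanket interface, ΣR_partial = 1.196 m·K/W.
T_interface = T_in − Q'·ΣR_partial = 4.11 °C − (-3.203)(1.196) = 7.94 °C

T = 7.94 °C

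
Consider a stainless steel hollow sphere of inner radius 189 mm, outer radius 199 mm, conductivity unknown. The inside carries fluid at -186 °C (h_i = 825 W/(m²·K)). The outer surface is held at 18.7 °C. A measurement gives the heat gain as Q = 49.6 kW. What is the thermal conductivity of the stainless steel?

ΣR = ΔT/Q = |-186 − 18.7|/49600 = 0.004127 K/W
Known resistances:
  R_conv,in = 1/(4πr²h) = 1/(4π·0.189²·825) = 0.002700 K/W
R_stainless steel = ΣR − ΣR_known = 0.004127 − 0.002700 = 0.001427 K/W
(1/r₁−1/r₂)/(4πk) = 0.001427 ⇒ k = 0.2659/(4π·0.001427) = 14.8 W/m·K

k = 14.8 W/m·K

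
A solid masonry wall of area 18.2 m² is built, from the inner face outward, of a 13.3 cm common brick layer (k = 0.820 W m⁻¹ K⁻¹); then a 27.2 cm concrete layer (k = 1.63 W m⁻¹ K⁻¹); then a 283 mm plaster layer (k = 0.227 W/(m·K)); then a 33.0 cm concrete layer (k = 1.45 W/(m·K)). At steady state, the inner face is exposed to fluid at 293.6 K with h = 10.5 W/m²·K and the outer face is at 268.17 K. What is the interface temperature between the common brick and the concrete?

T = 290.2 K

Treat each layer as a resistance in series:
  R_conv,in = 1/(hA) = 1/(10.5·18.2) = 0.005233 K/W
  R_common brick = L/(kA) = 0.133/(0.820·18.2) = 0.008912 K/W
  R_concrete = L/(kA) = 0.272/(1.63·18.2) = 0.009169 K/W
  R_plaster = L/(kA) = 0.283/(0.227·18.2) = 0.06850 K/W
  R_concrete = L/(kA) = 0.330/(1.45·18.2) = 0.01250 K/W
ΣR = 0.005233 + 0.008912 + 0.009169 + 0.06850 + 0.01250 = 0.1043 K/W
Q = ΔT/ΣR = (293.6 K − 268.17 K)/0.1043 = 243.8 W
From the inner boundary to the common brick/concrete interface, ΣR_partial = 0.01414 K/W.
T_interface = T_in − Q·ΣR_partial = 293.6 K − (243.8)(0.01414) = 290.2 K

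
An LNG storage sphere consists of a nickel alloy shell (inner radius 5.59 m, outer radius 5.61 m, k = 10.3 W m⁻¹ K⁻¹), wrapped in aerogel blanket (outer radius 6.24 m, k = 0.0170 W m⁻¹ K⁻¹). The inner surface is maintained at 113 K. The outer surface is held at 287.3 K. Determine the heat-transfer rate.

Q = 2.07 kW

Series thermal resistances, inner to outer:
  R_nickel alloy = (1/5.59 − 1/5.61)/(4πk) = 6.378×10^-4/(4π·10.3) = 4.927×10^-6 K/W
  R_aerogel blanket = (1/5.61 − 1/6.24)/(4πk) = 0.01800/(4π·0.0170) = 0.08424 K/W
ΣR = 4.927×10^-6 + 0.08424 = 0.08424 K/W
Q = ΔT/ΣR = (113 K − 287.3 K)/0.08424 = -2070 W
(Negative Q ⇒ heat flows inward; heat gain = 2070 W.)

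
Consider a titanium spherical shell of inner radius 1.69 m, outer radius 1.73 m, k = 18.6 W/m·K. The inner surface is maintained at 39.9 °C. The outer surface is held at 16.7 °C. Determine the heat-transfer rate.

Q = 4πk·ΔT/(1/r₁ − 1/r₂) = 4π × 18.6 × 23.2 / (1/1.69 − 1/1.73) = 3.96×10^5 W

Q = 396 kW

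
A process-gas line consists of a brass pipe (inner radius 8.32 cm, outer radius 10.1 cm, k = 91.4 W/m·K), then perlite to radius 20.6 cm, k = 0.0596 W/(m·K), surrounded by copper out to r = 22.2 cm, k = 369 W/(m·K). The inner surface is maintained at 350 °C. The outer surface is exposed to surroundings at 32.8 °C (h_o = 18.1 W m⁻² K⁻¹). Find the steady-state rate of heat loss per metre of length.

Treat each layer as a resistance in series:
  R'_brass = ln(0.101/0.0832)/(2πk) = 0.1939/(2π·91.4) = 3.376×10^-4 m·K/W
  R'_perlite = ln(0.206/0.101)/(2πk) = 0.7128/(2π·0.0596) = 1.903 m·K/W
  R'_copper = ln(0.222/0.206)/(2πk) = 0.07480/(2π·369) = 3.226×10^-5 m·K/W
  R'_conv,out = 1/(2πr h) = 1/(2π·0.222·18.1) = 0.03961 m·K/W
ΣR = 3.376×10^-4 + 1.903 + 3.226×10^-5 + 0.03961 = 1.943 m·K/W
Q' = ΔT/ΣR = (350 °C − 32.8 °C)/1.943 = 163 W/m

Q' = 163 W/m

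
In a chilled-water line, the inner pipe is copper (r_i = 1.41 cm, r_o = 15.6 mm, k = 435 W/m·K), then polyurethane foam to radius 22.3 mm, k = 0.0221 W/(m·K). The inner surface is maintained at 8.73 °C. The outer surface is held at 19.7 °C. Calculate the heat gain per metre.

Treat each layer as a resistance in series:
  R'_copper = ln(0.0156/0.0141)/(2πk) = 0.1011/(2π·435) = 3.699×10^-5 m·K/W
  R'_polyurethane foam = ln(0.0223/0.0156)/(2πk) = 0.3573/(2π·0.0221) = 2.573 m·K/W
ΣR = 3.699×10^-5 + 2.573 = 2.573 m·K/W
Q' = ΔT/ΣR = (8.73 °C − 19.7 °C)/2.573 = -4.26 W/m
(Negative Q' ⇒ heat flows inward; heat gain = 4.26 W/m.)

Q' = 4.26 W/m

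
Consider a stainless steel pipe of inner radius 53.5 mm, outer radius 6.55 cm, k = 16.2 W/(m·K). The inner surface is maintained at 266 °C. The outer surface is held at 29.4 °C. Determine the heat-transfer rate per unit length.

Q' = 119 kW/m

Q' = 2πk·ΔT/ln(r₂/r₁) = 2π × 16.2 × 236.6 / ln(0.0655/0.0535) = 1.19×10^5 W/m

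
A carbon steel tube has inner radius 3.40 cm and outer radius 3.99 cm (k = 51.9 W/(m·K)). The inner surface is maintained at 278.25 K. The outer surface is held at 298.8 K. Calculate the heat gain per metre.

Q' = 41.9 kW/m

Q' = 2πk·ΔT/ln(r₂/r₁) = 2π × 51.9 × 20.55 / ln(0.0399/0.0340) = 41900 W/m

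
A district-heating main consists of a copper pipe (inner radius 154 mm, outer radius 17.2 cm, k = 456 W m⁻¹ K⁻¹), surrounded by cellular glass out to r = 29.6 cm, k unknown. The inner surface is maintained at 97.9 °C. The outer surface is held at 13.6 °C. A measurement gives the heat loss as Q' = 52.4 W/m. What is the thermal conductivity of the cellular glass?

k = 0.0537 W/m·K

ΣR = ΔT/Q' = |97.9 − 13.6|/52.4 = 1.609 m·K/W
Known resistances:
  R'_copper = ln(0.172/0.154)/(2πk) = 0.1105/(2π·456) = 3.858×10^-5 m·K/W
R_cellular glass = ΣR − ΣR_known = 1.609 − 3.858×10^-5 = 1.609 m·K/W
ln(r₂/r₁)/(2πk) = 1.609 ⇒ k = 0.5429/(2π·1.609) = 0.0537 W/m·K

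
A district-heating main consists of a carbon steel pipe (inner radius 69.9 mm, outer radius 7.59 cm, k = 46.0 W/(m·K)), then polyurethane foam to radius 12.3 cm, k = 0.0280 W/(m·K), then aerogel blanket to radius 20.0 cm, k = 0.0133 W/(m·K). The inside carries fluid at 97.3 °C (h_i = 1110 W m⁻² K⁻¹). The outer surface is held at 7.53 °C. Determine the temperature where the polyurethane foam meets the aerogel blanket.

T = 68.5 °C

Treat each layer as a resistance in series:
  R'_conv,in = 1/(2πr h) = 1/(2π·0.0699·1110) = 0.002051 m·K/W
  R'_carbon steel = ln(0.0759/0.0699)/(2πk) = 0.08235/(2π·46.0) = 2.849×10^-4 m·K/W
  R'_polyurethane foam = ln(0.123/0.0759)/(2πk) = 0.4828/(2π·0.0280) = 2.744 m·K/W
  R'_aerogel blanket = ln(0.200/0.123)/(2πk) = 0.4861/(2π·0.0133) = 5.817 m·K/W
ΣR = 0.002051 + 2.849×10^-4 + 2.744 + 5.817 = 8.563 m·K/W
Q' = ΔT/ΣR = (97.3 °C − 7.53 °C)/8.563 = 10.48 W/m
From the inner boundary to the polyurethane foam/aerogel blanket interface, ΣR_partial = 2.746 m·K/W.
T_interface = T_in − Q'·ΣR_partial = 97.3 °C − (10.48)(2.746) = 68.5 °C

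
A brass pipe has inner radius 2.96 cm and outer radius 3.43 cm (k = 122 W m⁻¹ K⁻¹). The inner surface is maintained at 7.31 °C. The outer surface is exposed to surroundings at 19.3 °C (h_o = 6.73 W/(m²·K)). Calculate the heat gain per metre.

Q' = 17.4 W/m

Resistance network (inner→outer):
  R'_brass = ln(0.0343/0.0296)/(2πk) = 0.1474/(2π·122) = 1.923×10^-4 m·K/W
  R'_conv,out = 1/(2πr h) = 1/(2π·0.0343·6.73) = 0.6895 m·K/W
ΣR = 1.923×10^-4 + 0.6895 = 0.6897 m·K/W
Q' = ΔT/ΣR = (7.31 °C − 19.3 °C)/0.6897 = -17.4 W/m
(Negative Q' ⇒ heat flows inward; heat gain = 17.4 W/m.)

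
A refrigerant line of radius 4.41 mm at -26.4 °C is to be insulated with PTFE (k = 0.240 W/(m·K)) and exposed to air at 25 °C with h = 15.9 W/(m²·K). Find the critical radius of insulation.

r_cr = 1.51 cm

For a cylinder, r_cr = k_ins/h = 0.240/15.9 = 0.0151 m = 1.51 cm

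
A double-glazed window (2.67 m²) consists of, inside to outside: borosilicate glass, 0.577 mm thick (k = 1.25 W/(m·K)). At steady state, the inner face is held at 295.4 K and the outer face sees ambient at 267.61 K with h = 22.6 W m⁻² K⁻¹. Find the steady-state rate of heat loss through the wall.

Resistance network (inner→outer):
  R_borosilicate glass = L/(kA) = 5.77×10^-4/(1.25·2.67) = 1.729×10^-4 K/W
  R_conv,out = 1/(hA) = 1/(22.6·2.67) = 0.01657 K/W
ΣR = 1.729×10^-4 + 0.01657 = 0.01674 K/W
Q = ΔT/ΣR = (295.4 K − 267.61 K)/0.01674 = 1660 W

Q = 1660 W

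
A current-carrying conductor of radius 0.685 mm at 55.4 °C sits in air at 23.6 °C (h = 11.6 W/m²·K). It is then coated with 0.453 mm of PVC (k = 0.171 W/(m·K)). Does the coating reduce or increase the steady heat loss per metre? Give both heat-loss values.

increases: 1.59 → 2.54 W/m

Critical radius for a cylinder: r_cr = k/h = 0.0147 m = 1.47 cm.
Outer radius after coating: r₂ = 6.85×10^-4 + 4.53×10^-4 = 0.001138 m.
Since r₁ < r_cr and r₂ ≤ r_cr, the coating moves toward the maximum at r_cr — heat loss rises.
Bare: R = 1/(2πr₁h) = 20.03 m·K/W; Q = 31.8/20.03 = 1.59 W/m.
Coated: R = R_cond + R_conv = 12.53 m·K/W; Q = 31.8/12.53 = 2.54 W/m.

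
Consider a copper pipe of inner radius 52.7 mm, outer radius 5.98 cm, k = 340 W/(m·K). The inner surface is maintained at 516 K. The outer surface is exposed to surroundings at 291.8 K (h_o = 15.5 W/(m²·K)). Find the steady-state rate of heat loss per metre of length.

Q' = 1310 W/m

Resistance network (inner→outer):
  R'_copper = ln(0.0598/0.0527)/(2πk) = 0.1264/(2π·340) = 5.916×10^-5 m·K/W
  R'_conv,out = 1/(2πr h) = 1/(2π·0.0598·15.5) = 0.1717 m·K/W
ΣR = 5.916×10^-5 + 0.1717 = 0.1718 m·K/W
Q' = ΔT/ΣR = (516 K − 291.8 K)/0.1718 = 1310 W/m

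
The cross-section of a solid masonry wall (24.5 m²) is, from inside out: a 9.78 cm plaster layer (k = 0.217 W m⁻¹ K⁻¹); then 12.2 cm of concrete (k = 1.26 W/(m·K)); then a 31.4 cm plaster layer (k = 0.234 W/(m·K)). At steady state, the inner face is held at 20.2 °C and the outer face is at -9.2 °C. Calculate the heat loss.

Series thermal resistances, inner to outer:
  R_plaster = L/(kA) = 0.0978/(0.217·24.5) = 0.01840 K/W
  R_concrete = L/(kA) = 0.122/(1.26·24.5) = 0.003952 K/W
  R_plaster = L/(kA) = 0.314/(0.234·24.5) = 0.05477 K/W
ΣR = 0.01840 + 0.003952 + 0.05477 = 0.07712 K/W
Q = ΔT/ΣR = (20.2 °C − -9.2 °C)/0.07712 = 381 W

Q = 381 W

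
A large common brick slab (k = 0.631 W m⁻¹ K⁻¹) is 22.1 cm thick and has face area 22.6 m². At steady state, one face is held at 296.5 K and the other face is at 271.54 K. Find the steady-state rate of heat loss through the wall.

Q = 1610 W

Q = kA·ΔT/L = 0.631 × 22.6 × |296.5 K − 271.54 K| / 0.221 = 1610 W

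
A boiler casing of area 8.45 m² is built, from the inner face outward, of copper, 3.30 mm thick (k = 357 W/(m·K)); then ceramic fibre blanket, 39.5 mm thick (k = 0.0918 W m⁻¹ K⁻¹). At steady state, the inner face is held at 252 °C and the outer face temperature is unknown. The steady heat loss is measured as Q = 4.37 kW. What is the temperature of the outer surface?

T_out = 29.5 °C

Sum the resistances:
  R_copper = L/(kA) = 0.00330/(357·8.45) = 1.094×10^-6 K/W
  R_ceramic fibre blanket = L/(kA) = 0.0395/(0.0918·8.45) = 0.05092 K/W
ΣR = 0.05092 K/W
ΔT = Q·ΣR = 4370 × 0.05092 = 222.5 K
Heat flows outward, so T_out = T_in − ΔT = 252 − 222.5 = 29.5 °C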